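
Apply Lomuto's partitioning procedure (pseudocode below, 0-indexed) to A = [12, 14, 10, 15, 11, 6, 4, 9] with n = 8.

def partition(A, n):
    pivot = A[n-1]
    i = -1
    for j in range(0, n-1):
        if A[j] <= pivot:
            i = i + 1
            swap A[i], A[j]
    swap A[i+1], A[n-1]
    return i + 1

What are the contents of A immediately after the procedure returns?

[6, 4, 9, 15, 11, 12, 14, 10]

pivot=9, i=-1
j=0: 12>9, skip
j=1: 14>9, skip
j=2: 10>9, skip
j=3: 15>9, skip
j=4: 11>9, skip
j=5: 6≤9, i=0, swap(0,5) ⇒ [6, 14, 10, 15, 11, 12, 4, 9]
j=6: 4≤9, i=1, swap(1,6) ⇒ [6, 4, 10, 15, 11, 12, 14, 9]
swap(2,7) ⇒ [6, 4, 9, 15, 11, 12, 14, 10]; return 2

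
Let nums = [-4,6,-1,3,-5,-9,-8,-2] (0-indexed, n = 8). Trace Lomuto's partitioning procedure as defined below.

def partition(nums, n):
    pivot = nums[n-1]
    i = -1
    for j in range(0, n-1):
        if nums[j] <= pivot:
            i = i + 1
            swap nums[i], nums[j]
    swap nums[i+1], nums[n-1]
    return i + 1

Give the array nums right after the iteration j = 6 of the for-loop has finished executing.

[-4,-5,-9,-8,6,-1,3,-2]

pivot = nums[7] = -2; i = -1
j=0: nums[0]=-4 ≤ -2 → i=0, swap nums[0],nums[0] (no change) → [-4,6,-1,3,-5,-9,-8,-2]
j=1: nums[1]=6 > -2 → no swap
j=2: nums[2]=-1 > -2 → no swap
j=3: nums[3]=3 > -2 → no swap
j=4: nums[4]=-5 ≤ -2 → i=1, swap nums[1],nums[4] → [-4,-5,-1,3,6,-9,-8,-2]
j=5: nums[5]=-9 ≤ -2 → i=2, swap nums[2],nums[5] → [-4,-5,-9,3,6,-1,-8,-2]
j=6: nums[6]=-8 ≤ -2 → i=3, swap nums[3],nums[6] → [-4,-5,-9,-8,6,-1,3,-2]
(after j=6) nums = [-4,-5,-9,-8,6,-1,3,-2]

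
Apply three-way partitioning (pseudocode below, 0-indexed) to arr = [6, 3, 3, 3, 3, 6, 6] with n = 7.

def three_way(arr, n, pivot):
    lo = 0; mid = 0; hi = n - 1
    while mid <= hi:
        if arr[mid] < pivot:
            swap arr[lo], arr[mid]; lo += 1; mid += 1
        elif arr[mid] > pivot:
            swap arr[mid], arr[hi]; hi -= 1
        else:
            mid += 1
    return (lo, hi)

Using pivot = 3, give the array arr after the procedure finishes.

[3, 3, 3, 3, 6, 6, 6]

pivot = 3; lo=0, mid=0, hi=6
arr[mid]=6>3: swap arr[0],arr[6]; hi=5 → [6, 3, 3, 3, 3, 6, 6]
arr[mid]=6>3: swap arr[0],arr[5]; hi=4 → [6, 3, 3, 3, 3, 6, 6]
arr[mid]=6>3: swap arr[0],arr[4]; hi=3 → [3, 3, 3, 3, 6, 6, 6]
arr[mid]=3=3: mid=1
arr[mid]=3=3: mid=2
arr[mid]=3=3: mid=3
arr[mid]=3=3: mid=4
end: lo=0, hi=3; arr = [3, 3, 3, 3, 6, 6, 6]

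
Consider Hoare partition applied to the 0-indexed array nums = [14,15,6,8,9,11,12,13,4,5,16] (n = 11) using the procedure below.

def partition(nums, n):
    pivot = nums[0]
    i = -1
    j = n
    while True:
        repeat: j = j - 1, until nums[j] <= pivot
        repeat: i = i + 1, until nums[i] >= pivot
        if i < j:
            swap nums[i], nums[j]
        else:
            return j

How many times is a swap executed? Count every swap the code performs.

pivot=14
j stops at 9 (5), i stops at 0 (14); swap ⇒ [5,15,6,8,9,11,12,13,4,14,16]
j stops at 8 (4), i stops at 1 (15); swap ⇒ [5,4,6,8,9,11,12,13,15,14,16]
j stops at 7, i stops at 8; i≥j ⇒ return 7. nums=[5,4,6,8,9,11,12,13,15,14,16]

2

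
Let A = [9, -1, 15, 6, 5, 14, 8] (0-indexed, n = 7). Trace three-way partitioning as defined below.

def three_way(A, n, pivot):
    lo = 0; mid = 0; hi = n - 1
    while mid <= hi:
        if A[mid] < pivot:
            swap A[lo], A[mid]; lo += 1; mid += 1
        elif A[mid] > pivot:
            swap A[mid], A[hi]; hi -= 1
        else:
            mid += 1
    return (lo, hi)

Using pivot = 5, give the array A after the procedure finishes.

[-1, 5, 6, 15, 14, 8, 9]

lo=0 mid=0 hi=6
9>5: swap(0,6), hi=5 ⇒ [8, -1, 15, 6, 5, 14, 9]
8>5: swap(0,5), hi=4 ⇒ [14, -1, 15, 6, 5, 8, 9]
14>5: swap(0,4), hi=3 ⇒ [5, -1, 15, 6, 14, 8, 9]
5=5: mid=1
-1<5: swap(0,1), lo=1 mid=2 ⇒ [-1, 5, 15, 6, 14, 8, 9]
15>5: swap(2,3), hi=2 ⇒ [-1, 5, 6, 15, 14, 8, 9]
6>5: swap(2,2), hi=1 ⇒ [-1, 5, 6, 15, 14, 8, 9]
done. lo=1 hi=1; A=[-1, 5, 6, 15, 14, 8, 9]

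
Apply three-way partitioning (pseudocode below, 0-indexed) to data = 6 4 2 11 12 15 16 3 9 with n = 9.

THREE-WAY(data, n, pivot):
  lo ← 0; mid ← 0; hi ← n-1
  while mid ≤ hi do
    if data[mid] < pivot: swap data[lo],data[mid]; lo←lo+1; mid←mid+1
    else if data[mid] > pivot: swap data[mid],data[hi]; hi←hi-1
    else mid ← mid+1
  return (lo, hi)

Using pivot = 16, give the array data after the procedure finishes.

pivot = 16; lo=0, mid=0, hi=8
data[mid]=6<16: swap data[0],data[0]; lo=1,mid=1 → 6 4 2 11 12 15 16 3 9
data[mid]=4<16: swap data[1],data[1]; lo=2,mid=2 → 6 4 2 11 12 15 16 3 9
data[mid]=2<16: swap data[2],data[2]; lo=3,mid=3 → 6 4 2 11 12 15 16 3 9
data[mid]=11<16: swap data[3],data[3]; lo=4,mid=4 → 6 4 2 11 12 15 16 3 9
data[mid]=12<16: swap data[4],data[4]; lo=5,mid=5 → 6 4 2 11 12 15 16 3 9
data[mid]=15<16: swap data[5],data[5]; lo=6,mid=6 → 6 4 2 11 12 15 16 3 9
data[mid]=16=16: mid=7
data[mid]=3<16: swap data[6],data[7]; lo=7,mid=8 → 6 4 2 11 12 15 3 16 9
data[mid]=9<16: swap data[7],data[8]; lo=8,mid=9 → 6 4 2 11 12 15 3 9 16
end: lo=8, hi=8; data = 6 4 2 11 12 15 3 9 16

6 4 2 11 12 15 3 9 16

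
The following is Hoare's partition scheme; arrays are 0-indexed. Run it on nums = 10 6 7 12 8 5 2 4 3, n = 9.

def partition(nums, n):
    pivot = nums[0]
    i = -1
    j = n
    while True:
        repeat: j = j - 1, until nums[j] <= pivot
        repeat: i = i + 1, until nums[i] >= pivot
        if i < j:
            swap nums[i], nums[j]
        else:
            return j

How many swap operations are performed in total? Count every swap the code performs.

2

pivot=10
j stops at 8 (3), i stops at 0 (10); swap ⇒ 3 6 7 12 8 5 2 4 10
j stops at 7 (4), i stops at 3 (12); swap ⇒ 3 6 7 4 8 5 2 12 10
j stops at 6, i stops at 7; i≥j ⇒ return 6. nums=3 6 7 4 8 5 2 12 10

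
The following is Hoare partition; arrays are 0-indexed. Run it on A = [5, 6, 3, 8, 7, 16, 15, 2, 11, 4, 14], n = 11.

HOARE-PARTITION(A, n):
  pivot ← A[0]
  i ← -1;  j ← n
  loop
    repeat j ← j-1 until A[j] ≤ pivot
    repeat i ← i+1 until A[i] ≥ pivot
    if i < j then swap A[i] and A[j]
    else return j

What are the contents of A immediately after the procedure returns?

[4, 2, 3, 8, 7, 16, 15, 6, 11, 5, 14]

pivot = A[0] = 5; i = -1, j = 11
j→9 (A[9]=4≤5), i→0 (A[0]=5≥5); i<j, swap → [4, 6, 3, 8, 7, 16, 15, 2, 11, 5, 14]
j→7 (A[7]=2≤5), i→1 (A[1]=6≥5); i<j, swap → [4, 2, 3, 8, 7, 16, 15, 6, 11, 5, 14]
j→2, i→3; i≥j, return j=2. A = [4, 2, 3, 8, 7, 16, 15, 6, 11, 5, 14]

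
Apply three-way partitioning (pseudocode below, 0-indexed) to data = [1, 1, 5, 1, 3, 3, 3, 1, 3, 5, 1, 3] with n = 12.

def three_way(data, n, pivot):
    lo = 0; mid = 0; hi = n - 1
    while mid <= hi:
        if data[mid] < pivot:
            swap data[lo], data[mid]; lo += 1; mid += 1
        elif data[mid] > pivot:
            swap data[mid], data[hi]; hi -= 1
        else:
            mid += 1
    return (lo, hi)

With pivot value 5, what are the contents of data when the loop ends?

lo=0 mid=0 hi=11
1<5: swap(0,0), lo=1 mid=1 ⇒ [1, 1, 5, 1, 3, 3, 3, 1, 3, 5, 1, 3]
1<5: swap(1,1), lo=2 mid=2 ⇒ [1, 1, 5, 1, 3, 3, 3, 1, 3, 5, 1, 3]
5=5: mid=3
1<5: swap(2,3), lo=3 mid=4 ⇒ [1, 1, 1, 5, 3, 3, 3, 1, 3, 5, 1, 3]
3<5: swap(3,4), lo=4 mid=5 ⇒ [1, 1, 1, 3, 5, 3, 3, 1, 3, 5, 1, 3]
3<5: swap(4,5), lo=5 mid=6 ⇒ [1, 1, 1, 3, 3, 5, 3, 1, 3, 5, 1, 3]
3<5: swap(5,6), lo=6 mid=7 ⇒ [1, 1, 1, 3, 3, 3, 5, 1, 3, 5, 1, 3]
1<5: swap(6,7), lo=7 mid=8 ⇒ [1, 1, 1, 3, 3, 3, 1, 5, 3, 5, 1, 3]
3<5: swap(7,8), lo=8 mid=9 ⇒ [1, 1, 1, 3, 3, 3, 1, 3, 5, 5, 1, 3]
5=5: mid=10
1<5: swap(8,10), lo=9 mid=11 ⇒ [1, 1, 1, 3, 3, 3, 1, 3, 1, 5, 5, 3]
3<5: swap(9,11), lo=10 mid=12 ⇒ [1, 1, 1, 3, 3, 3, 1, 3, 1, 3, 5, 5]
done. lo=10 hi=11; data=[1, 1, 1, 3, 3, 3, 1, 3, 1, 3, 5, 5]

[1, 1, 1, 3, 3, 3, 1, 3, 1, 3, 5, 5]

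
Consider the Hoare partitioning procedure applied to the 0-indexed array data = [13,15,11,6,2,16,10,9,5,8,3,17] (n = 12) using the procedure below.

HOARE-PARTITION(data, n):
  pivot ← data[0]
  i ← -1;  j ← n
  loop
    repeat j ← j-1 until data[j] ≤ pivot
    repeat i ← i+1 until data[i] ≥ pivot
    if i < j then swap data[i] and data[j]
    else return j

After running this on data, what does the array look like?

[3,8,11,6,2,5,10,9,16,15,13,17]

pivot = data[0] = 13; i = -1, j = 12
j→10 (data[10]=3≤13), i→0 (data[0]=13≥13); i<j, swap → [3,15,11,6,2,16,10,9,5,8,13,17]
j→9 (data[9]=8≤13), i→1 (data[1]=15≥13); i<j, swap → [3,8,11,6,2,16,10,9,5,15,13,17]
j→8 (data[8]=5≤13), i→5 (data[5]=16≥13); i<j, swap → [3,8,11,6,2,5,10,9,16,15,13,17]
j→7, i→8; i≥j, return j=7. data = [3,8,11,6,2,5,10,9,16,15,13,17]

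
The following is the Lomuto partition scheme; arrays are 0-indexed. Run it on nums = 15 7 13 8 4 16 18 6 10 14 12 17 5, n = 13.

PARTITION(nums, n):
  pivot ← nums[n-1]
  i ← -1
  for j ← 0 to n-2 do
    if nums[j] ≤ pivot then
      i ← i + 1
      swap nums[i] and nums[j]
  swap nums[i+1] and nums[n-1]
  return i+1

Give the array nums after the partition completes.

pivot = nums[12] = 5; i = -1
j=0: nums[0]=15 > 5 → no swap
j=1: nums[1]=7 > 5 → no swap
j=2: nums[2]=13 > 5 → no swap
j=3: nums[3]=8 > 5 → no swap
j=4: nums[4]=4 ≤ 5 → i=0, swap nums[0],nums[4] → 4 7 13 8 15 16 18 6 10 14 12 17 5
j=5: nums[5]=16 > 5 → no swap
j=6: nums[6]=18 > 5 → no swap
j=7: nums[7]=6 > 5 → no swap
j=8: nums[8]=10 > 5 → no swap
j=9: nums[9]=14 > 5 → no swap
j=10: nums[10]=12 > 5 → no swap
j=11: nums[11]=17 > 5 → no swap
final swap nums[1],nums[12] → 4 5 13 8 15 16 18 6 10 14 12 17 7; return 1

4 5 13 8 15 16 18 6 10 14 12 17 7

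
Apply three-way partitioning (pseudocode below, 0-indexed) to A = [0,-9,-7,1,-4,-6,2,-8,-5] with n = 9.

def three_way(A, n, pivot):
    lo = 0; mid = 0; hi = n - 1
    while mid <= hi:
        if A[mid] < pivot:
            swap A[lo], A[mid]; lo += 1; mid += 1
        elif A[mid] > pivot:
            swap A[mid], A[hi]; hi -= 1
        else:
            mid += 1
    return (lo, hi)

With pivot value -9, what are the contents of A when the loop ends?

[-9,-7,1,-4,-6,2,-8,-5,0]

lo=0 mid=0 hi=8
0>-9: swap(0,8), hi=7 ⇒ [-5,-9,-7,1,-4,-6,2,-8,0]
-5>-9: swap(0,7), hi=6 ⇒ [-8,-9,-7,1,-4,-6,2,-5,0]
-8>-9: swap(0,6), hi=5 ⇒ [2,-9,-7,1,-4,-6,-8,-5,0]
2>-9: swap(0,5), hi=4 ⇒ [-6,-9,-7,1,-4,2,-8,-5,0]
-6>-9: swap(0,4), hi=3 ⇒ [-4,-9,-7,1,-6,2,-8,-5,0]
-4>-9: swap(0,3), hi=2 ⇒ [1,-9,-7,-4,-6,2,-8,-5,0]
1>-9: swap(0,2), hi=1 ⇒ [-7,-9,1,-4,-6,2,-8,-5,0]
-7>-9: swap(0,1), hi=0 ⇒ [-9,-7,1,-4,-6,2,-8,-5,0]
-9=-9: mid=1
done. lo=0 hi=0; A=[-9,-7,1,-4,-6,2,-8,-5,0]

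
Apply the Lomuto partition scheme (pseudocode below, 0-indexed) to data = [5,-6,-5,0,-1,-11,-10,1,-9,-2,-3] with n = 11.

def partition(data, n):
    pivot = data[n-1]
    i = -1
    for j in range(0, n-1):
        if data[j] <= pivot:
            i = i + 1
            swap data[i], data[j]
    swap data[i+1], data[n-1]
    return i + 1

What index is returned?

pivot = data[10] = -3; i = -1
j=0: data[0]=5 > -3 → no swap
j=1: data[1]=-6 ≤ -3 → i=0, swap data[0],data[1] → [-6,5,-5,0,-1,-11,-10,1,-9,-2,-3]
j=2: data[2]=-5 ≤ -3 → i=1, swap data[1],data[2] → [-6,-5,5,0,-1,-11,-10,1,-9,-2,-3]
j=3: data[3]=0 > -3 → no swap
j=4: data[4]=-1 > -3 → no swap
j=5: data[5]=-11 ≤ -3 → i=2, swap data[2],data[5] → [-6,-5,-11,0,-1,5,-10,1,-9,-2,-3]
j=6: data[6]=-10 ≤ -3 → i=3, swap data[3],data[6] → [-6,-5,-11,-10,-1,5,0,1,-9,-2,-3]
j=7: data[7]=1 > -3 → no swap
j=8: data[8]=-9 ≤ -3 → i=4, swap data[4],data[8] → [-6,-5,-11,-10,-9,5,0,1,-1,-2,-3]
j=9: data[9]=-2 > -3 → no swap
final swap data[5],data[10] → [-6,-5,-11,-10,-9,-3,0,1,-1,-2,5]; return 5

5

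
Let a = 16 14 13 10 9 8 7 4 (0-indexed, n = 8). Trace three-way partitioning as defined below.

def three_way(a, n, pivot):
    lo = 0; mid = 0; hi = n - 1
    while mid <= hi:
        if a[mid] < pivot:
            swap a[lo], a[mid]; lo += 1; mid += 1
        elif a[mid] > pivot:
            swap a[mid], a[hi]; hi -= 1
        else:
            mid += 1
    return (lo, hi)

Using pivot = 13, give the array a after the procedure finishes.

pivot = 13; lo=0, mid=0, hi=7
a[mid]=16>13: swap a[0],a[7]; hi=6 → 4 14 13 10 9 8 7 16
a[mid]=4<13: swap a[0],a[0]; lo=1,mid=1 → 4 14 13 10 9 8 7 16
a[mid]=14>13: swap a[1],a[6]; hi=5 → 4 7 13 10 9 8 14 16
a[mid]=7<13: swap a[1],a[1]; lo=2,mid=2 → 4 7 13 10 9 8 14 16
a[mid]=13=13: mid=3
a[mid]=10<13: swap a[2],a[3]; lo=3,mid=4 → 4 7 10 13 9 8 14 16
a[mid]=9<13: swap a[3],a[4]; lo=4,mid=5 → 4 7 10 9 13 8 14 16
a[mid]=8<13: swap a[4],a[5]; lo=5,mid=6 → 4 7 10 9 8 13 14 16
end: lo=5, hi=5; a = 4 7 10 9 8 13 14 16

4 7 10 9 8 13 14 16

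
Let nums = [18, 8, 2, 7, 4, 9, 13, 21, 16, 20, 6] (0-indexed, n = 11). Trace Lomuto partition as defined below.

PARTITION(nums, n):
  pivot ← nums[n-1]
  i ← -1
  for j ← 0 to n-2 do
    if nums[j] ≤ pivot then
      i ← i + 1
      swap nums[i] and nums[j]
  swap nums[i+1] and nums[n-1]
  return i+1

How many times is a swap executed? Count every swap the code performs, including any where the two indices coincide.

3

pivot=6, i=-1
j=0: 18>6, skip
j=1: 8>6, skip
j=2: 2≤6, i=0, swap(0,2) ⇒ [2, 8, 18, 7, 4, 9, 13, 21, 16, 20, 6]
j=3: 7>6, skip
j=4: 4≤6, i=1, swap(1,4) ⇒ [2, 4, 18, 7, 8, 9, 13, 21, 16, 20, 6]
j=5: 9>6, skip
j=6: 13>6, skip
j=7: 21>6, skip
j=8: 16>6, skip
j=9: 20>6, skip
swap(2,10) ⇒ [2, 4, 6, 7, 8, 9, 13, 21, 16, 20, 18]; return 2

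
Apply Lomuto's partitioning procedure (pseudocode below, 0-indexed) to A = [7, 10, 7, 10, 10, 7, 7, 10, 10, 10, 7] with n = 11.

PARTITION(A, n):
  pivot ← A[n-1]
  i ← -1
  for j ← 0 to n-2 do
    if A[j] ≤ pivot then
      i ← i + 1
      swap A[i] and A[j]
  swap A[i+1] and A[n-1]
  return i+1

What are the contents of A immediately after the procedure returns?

[7, 7, 7, 7, 7, 10, 10, 10, 10, 10, 10]

pivot = A[10] = 7; i = -1
j=0: A[0]=7 ≤ 7 → i=0, swap A[0],A[0] (no change) → [7, 10, 7, 10, 10, 7, 7, 10, 10, 10, 7]
j=1: A[1]=10 > 7 → no swap
j=2: A[2]=7 ≤ 7 → i=1, swap A[1],A[2] → [7, 7, 10, 10, 10, 7, 7, 10, 10, 10, 7]
j=3: A[3]=10 > 7 → no swap
j=4: A[4]=10 > 7 → no swap
j=5: A[5]=7 ≤ 7 → i=2, swap A[2],A[5] → [7, 7, 7, 10, 10, 10, 7, 10, 10, 10, 7]
j=6: A[6]=7 ≤ 7 → i=3, swap A[3],A[6] → [7, 7, 7, 7, 10, 10, 10, 10, 10, 10, 7]
j=7: A[7]=10 > 7 → no swap
j=8: A[8]=10 > 7 → no swap
j=9: A[9]=10 > 7 → no swap
final swap A[4],A[10] → [7, 7, 7, 7, 7, 10, 10, 10, 10, 10, 10]; return 4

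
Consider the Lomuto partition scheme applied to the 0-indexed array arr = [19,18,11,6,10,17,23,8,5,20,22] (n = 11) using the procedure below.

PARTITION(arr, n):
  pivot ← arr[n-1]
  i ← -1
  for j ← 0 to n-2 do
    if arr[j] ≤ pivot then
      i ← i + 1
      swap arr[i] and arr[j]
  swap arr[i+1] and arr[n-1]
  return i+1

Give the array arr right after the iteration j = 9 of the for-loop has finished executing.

[19,18,11,6,10,17,8,5,20,23,22]

pivot = arr[10] = 22; i = -1
j=0: arr[0]=19 ≤ 22 → i=0, swap arr[0],arr[0] (no change) → [19,18,11,6,10,17,23,8,5,20,22]
j=1: arr[1]=18 ≤ 22 → i=1, swap arr[1],arr[1] (no change) → [19,18,11,6,10,17,23,8,5,20,22]
j=2: arr[2]=11 ≤ 22 → i=2, swap arr[2],arr[2] (no change) → [19,18,11,6,10,17,23,8,5,20,22]
j=3: arr[3]=6 ≤ 22 → i=3, swap arr[3],arr[3] (no change) → [19,18,11,6,10,17,23,8,5,20,22]
j=4: arr[4]=10 ≤ 22 → i=4, swap arr[4],arr[4] (no change) → [19,18,11,6,10,17,23,8,5,20,22]
j=5: arr[5]=17 ≤ 22 → i=5, swap arr[5],arr[5] (no change) → [19,18,11,6,10,17,23,8,5,20,22]
j=6: arr[6]=23 > 22 → no swap
j=7: arr[7]=8 ≤ 22 → i=6, swap arr[6],arr[7] → [19,18,11,6,10,17,8,23,5,20,22]
j=8: arr[8]=5 ≤ 22 → i=7, swap arr[7],arr[8] → [19,18,11,6,10,17,8,5,23,20,22]
j=9: arr[9]=20 ≤ 22 → i=8, swap arr[8],arr[9] → [19,18,11,6,10,17,8,5,20,23,22]
(after j=9) arr = [19,18,11,6,10,17,8,5,20,23,22]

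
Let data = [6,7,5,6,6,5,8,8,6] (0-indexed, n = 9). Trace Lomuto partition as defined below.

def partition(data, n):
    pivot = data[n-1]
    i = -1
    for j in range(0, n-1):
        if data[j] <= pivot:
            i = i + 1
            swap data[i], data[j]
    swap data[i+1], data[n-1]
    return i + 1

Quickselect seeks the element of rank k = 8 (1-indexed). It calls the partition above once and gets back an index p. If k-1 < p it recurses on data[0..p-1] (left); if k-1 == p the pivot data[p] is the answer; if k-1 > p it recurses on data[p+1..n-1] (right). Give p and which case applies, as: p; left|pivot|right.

5; right

pivot=6, i=-1
j=0: 6≤6, i=0, swap(0,0) ⇒ [6,7,5,6,6,5,8,8,6]
j=1: 7>6, skip
j=2: 5≤6, i=1, swap(1,2) ⇒ [6,5,7,6,6,5,8,8,6]
j=3: 6≤6, i=2, swap(2,3) ⇒ [6,5,6,7,6,5,8,8,6]
j=4: 6≤6, i=3, swap(3,4) ⇒ [6,5,6,6,7,5,8,8,6]
j=5: 5≤6, i=4, swap(4,5) ⇒ [6,5,6,6,5,7,8,8,6]
j=6: 8>6, skip
j=7: 8>6, skip
swap(5,8) ⇒ [6,5,6,6,5,6,8,8,7]; return 5
p = 5; k-1 = 7 > 5 ⇒ right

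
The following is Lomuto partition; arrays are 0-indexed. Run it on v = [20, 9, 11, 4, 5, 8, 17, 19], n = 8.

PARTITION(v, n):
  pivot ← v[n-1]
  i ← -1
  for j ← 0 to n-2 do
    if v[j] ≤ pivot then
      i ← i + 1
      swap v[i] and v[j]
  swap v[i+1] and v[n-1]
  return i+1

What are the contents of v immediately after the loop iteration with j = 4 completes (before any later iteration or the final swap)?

pivot = v[7] = 19; i = -1
j=0: v[0]=20 > 19 → no swap
j=1: v[1]=9 ≤ 19 → i=0, swap v[0],v[1] → [9, 20, 11, 4, 5, 8, 17, 19]
j=2: v[2]=11 ≤ 19 → i=1, swap v[1],v[2] → [9, 11, 20, 4, 5, 8, 17, 19]
j=3: v[3]=4 ≤ 19 → i=2, swap v[2],v[3] → [9, 11, 4, 20, 5, 8, 17, 19]
j=4: v[4]=5 ≤ 19 → i=3, swap v[3],v[4] → [9, 11, 4, 5, 20, 8, 17, 19]
(after j=4) v = [9, 11, 4, 5, 20, 8, 17, 19]

[9, 11, 4, 5, 20, 8, 17, 19]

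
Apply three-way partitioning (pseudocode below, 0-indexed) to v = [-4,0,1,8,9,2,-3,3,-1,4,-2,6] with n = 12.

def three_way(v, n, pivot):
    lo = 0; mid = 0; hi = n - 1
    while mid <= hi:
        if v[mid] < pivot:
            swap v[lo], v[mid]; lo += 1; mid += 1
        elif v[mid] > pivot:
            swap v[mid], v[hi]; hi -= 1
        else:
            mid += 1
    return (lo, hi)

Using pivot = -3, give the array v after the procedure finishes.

pivot = -3; lo=0, mid=0, hi=11
v[mid]=-4<-3: swap v[0],v[0]; lo=1,mid=1 → [-4,0,1,8,9,2,-3,3,-1,4,-2,6]
v[mid]=0>-3: swap v[1],v[11]; hi=10 → [-4,6,1,8,9,2,-3,3,-1,4,-2,0]
v[mid]=6>-3: swap v[1],v[10]; hi=9 → [-4,-2,1,8,9,2,-3,3,-1,4,6,0]
v[mid]=-2>-3: swap v[1],v[9]; hi=8 → [-4,4,1,8,9,2,-3,3,-1,-2,6,0]
v[mid]=4>-3: swap v[1],v[8]; hi=7 → [-4,-1,1,8,9,2,-3,3,4,-2,6,0]
v[mid]=-1>-3: swap v[1],v[7]; hi=6 → [-4,3,1,8,9,2,-3,-1,4,-2,6,0]
v[mid]=3>-3: swap v[1],v[6]; hi=5 → [-4,-3,1,8,9,2,3,-1,4,-2,6,0]
v[mid]=-3=-3: mid=2
v[mid]=1>-3: swap v[2],v[5]; hi=4 → [-4,-3,2,8,9,1,3,-1,4,-2,6,0]
v[mid]=2>-3: swap v[2],v[4]; hi=3 → [-4,-3,9,8,2,1,3,-1,4,-2,6,0]
v[mid]=9>-3: swap v[2],v[3]; hi=2 → [-4,-3,8,9,2,1,3,-1,4,-2,6,0]
v[mid]=8>-3: swap v[2],v[2]; hi=1 → [-4,-3,8,9,2,1,3,-1,4,-2,6,0]
end: lo=1, hi=1; v = [-4,-3,8,9,2,1,3,-1,4,-2,6,0]

[-4,-3,8,9,2,1,3,-1,4,-2,6,0]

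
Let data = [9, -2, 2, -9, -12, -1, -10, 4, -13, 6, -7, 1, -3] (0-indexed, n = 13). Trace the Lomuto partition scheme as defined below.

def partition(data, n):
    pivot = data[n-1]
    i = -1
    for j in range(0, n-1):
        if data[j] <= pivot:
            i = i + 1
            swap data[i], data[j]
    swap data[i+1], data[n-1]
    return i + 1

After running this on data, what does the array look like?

pivot = data[12] = -3; i = -1
j=0: data[0]=9 > -3 → no swap
j=1: data[1]=-2 > -3 → no swap
j=2: data[2]=2 > -3 → no swap
j=3: data[3]=-9 ≤ -3 → i=0, swap data[0],data[3] → [-9, -2, 2, 9, -12, -1, -10, 4, -13, 6, -7, 1, -3]
j=4: data[4]=-12 ≤ -3 → i=1, swap data[1],data[4] → [-9, -12, 2, 9, -2, -1, -10, 4, -13, 6, -7, 1, -3]
j=5: data[5]=-1 > -3 → no swap
j=6: data[6]=-10 ≤ -3 → i=2, swap data[2],data[6] → [-9, -12, -10, 9, -2, -1, 2, 4, -13, 6, -7, 1, -3]
j=7: data[7]=4 > -3 → no swap
j=8: data[8]=-13 ≤ -3 → i=3, swap data[3],data[8] → [-9, -12, -10, -13, -2, -1, 2, 4, 9, 6, -7, 1, -3]
j=9: data[9]=6 > -3 → no swap
j=10: data[10]=-7 ≤ -3 → i=4, swap data[4],data[10] → [-9, -12, -10, -13, -7, -1, 2, 4, 9, 6, -2, 1, -3]
j=11: data[11]=1 > -3 → no swap
final swap data[5],data[12] → [-9, -12, -10, -13, -7, -3, 2, 4, 9, 6, -2, 1, -1]; return 5

[-9, -12, -10, -13, -7, -3, 2, 4, 9, 6, -2, 1, -1]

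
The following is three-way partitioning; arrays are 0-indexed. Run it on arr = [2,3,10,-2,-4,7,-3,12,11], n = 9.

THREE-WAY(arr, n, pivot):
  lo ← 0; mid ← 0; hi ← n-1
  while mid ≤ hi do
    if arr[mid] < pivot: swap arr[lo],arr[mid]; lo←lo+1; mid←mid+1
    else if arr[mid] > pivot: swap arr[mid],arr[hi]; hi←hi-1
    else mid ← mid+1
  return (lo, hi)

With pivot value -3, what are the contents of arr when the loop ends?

lo=0 mid=0 hi=8
2>-3: swap(0,8), hi=7 ⇒ [11,3,10,-2,-4,7,-3,12,2]
11>-3: swap(0,7), hi=6 ⇒ [12,3,10,-2,-4,7,-3,11,2]
12>-3: swap(0,6), hi=5 ⇒ [-3,3,10,-2,-4,7,12,11,2]
-3=-3: mid=1
3>-3: swap(1,5), hi=4 ⇒ [-3,7,10,-2,-4,3,12,11,2]
7>-3: swap(1,4), hi=3 ⇒ [-3,-4,10,-2,7,3,12,11,2]
-4<-3: swap(0,1), lo=1 mid=2 ⇒ [-4,-3,10,-2,7,3,12,11,2]
10>-3: swap(2,3), hi=2 ⇒ [-4,-3,-2,10,7,3,12,11,2]
-2>-3: swap(2,2), hi=1 ⇒ [-4,-3,-2,10,7,3,12,11,2]
done. lo=1 hi=1; arr=[-4,-3,-2,10,7,3,12,11,2]

[-4,-3,-2,10,7,3,12,11,2]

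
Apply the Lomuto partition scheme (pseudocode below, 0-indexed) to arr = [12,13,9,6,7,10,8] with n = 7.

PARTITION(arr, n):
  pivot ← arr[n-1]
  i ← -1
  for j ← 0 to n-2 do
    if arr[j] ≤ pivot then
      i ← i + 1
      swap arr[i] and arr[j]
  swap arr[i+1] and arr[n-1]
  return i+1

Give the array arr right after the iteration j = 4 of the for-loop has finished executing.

pivot = arr[6] = 8; i = -1
j=0: arr[0]=12 > 8 → no swap
j=1: arr[1]=13 > 8 → no swap
j=2: arr[2]=9 > 8 → no swap
j=3: arr[3]=6 ≤ 8 → i=0, swap arr[0],arr[3] → [6,13,9,12,7,10,8]
j=4: arr[4]=7 ≤ 8 → i=1, swap arr[1],arr[4] → [6,7,9,12,13,10,8]
(after j=4) arr = [6,7,9,12,13,10,8]

[6,7,9,12,13,10,8]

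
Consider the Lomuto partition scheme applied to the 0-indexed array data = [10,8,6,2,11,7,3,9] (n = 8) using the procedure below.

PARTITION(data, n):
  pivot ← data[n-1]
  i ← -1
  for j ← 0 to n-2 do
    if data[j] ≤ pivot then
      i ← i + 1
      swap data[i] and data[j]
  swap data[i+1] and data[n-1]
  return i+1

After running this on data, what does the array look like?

pivot = data[7] = 9; i = -1
j=0: data[0]=10 > 9 → no swap
j=1: data[1]=8 ≤ 9 → i=0, swap data[0],data[1] → [8,10,6,2,11,7,3,9]
j=2: data[2]=6 ≤ 9 → i=1, swap data[1],data[2] → [8,6,10,2,11,7,3,9]
j=3: data[3]=2 ≤ 9 → i=2, swap data[2],data[3] → [8,6,2,10,11,7,3,9]
j=4: data[4]=11 > 9 → no swap
j=5: data[5]=7 ≤ 9 → i=3, swap data[3],data[5] → [8,6,2,7,11,10,3,9]
j=6: data[6]=3 ≤ 9 → i=4, swap data[4],data[6] → [8,6,2,7,3,10,11,9]
final swap data[5],data[7] → [8,6,2,7,3,9,11,10]; return 5

[8,6,2,7,3,9,11,10]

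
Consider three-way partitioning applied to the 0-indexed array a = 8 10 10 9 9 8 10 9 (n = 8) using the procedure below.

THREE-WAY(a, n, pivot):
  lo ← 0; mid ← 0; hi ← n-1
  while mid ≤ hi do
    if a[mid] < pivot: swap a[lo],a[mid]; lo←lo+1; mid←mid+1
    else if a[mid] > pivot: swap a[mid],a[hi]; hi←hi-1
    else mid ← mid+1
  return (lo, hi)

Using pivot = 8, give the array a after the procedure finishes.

pivot = 8; lo=0, mid=0, hi=7
a[mid]=8=8: mid=1
a[mid]=10>8: swap a[1],a[7]; hi=6 → 8 9 10 9 9 8 10 10
a[mid]=9>8: swap a[1],a[6]; hi=5 → 8 10 10 9 9 8 9 10
a[mid]=10>8: swap a[1],a[5]; hi=4 → 8 8 10 9 9 10 9 10
a[mid]=8=8: mid=2
a[mid]=10>8: swap a[2],a[4]; hi=3 → 8 8 9 9 10 10 9 10
a[mid]=9>8: swap a[2],a[3]; hi=2 → 8 8 9 9 10 10 9 10
a[mid]=9>8: swap a[2],a[2]; hi=1 → 8 8 9 9 10 10 9 10
end: lo=0, hi=1; a = 8 8 9 9 10 10 9 10

8 8 9 9 10 10 9 10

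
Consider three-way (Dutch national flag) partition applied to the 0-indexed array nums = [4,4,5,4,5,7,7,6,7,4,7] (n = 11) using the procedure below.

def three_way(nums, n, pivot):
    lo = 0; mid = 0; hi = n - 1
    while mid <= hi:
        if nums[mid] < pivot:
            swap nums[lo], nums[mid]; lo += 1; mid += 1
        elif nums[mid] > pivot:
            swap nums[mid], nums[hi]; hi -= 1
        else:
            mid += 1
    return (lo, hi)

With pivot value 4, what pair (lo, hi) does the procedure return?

pivot = 4; lo=0, mid=0, hi=10
nums[mid]=4=4: mid=1
nums[mid]=4=4: mid=2
nums[mid]=5>4: swap nums[2],nums[10]; hi=9 → [4,4,7,4,5,7,7,6,7,4,5]
nums[mid]=7>4: swap nums[2],nums[9]; hi=8 → [4,4,4,4,5,7,7,6,7,7,5]
nums[mid]=4=4: mid=3
nums[mid]=4=4: mid=4
nums[mid]=5>4: swap nums[4],nums[8]; hi=7 → [4,4,4,4,7,7,7,6,5,7,5]
nums[mid]=7>4: swap nums[4],nums[7]; hi=6 → [4,4,4,4,6,7,7,7,5,7,5]
nums[mid]=6>4: swap nums[4],nums[6]; hi=5 → [4,4,4,4,7,7,6,7,5,7,5]
nums[mid]=7>4: swap nums[4],nums[5]; hi=4 → [4,4,4,4,7,7,6,7,5,7,5]
nums[mid]=7>4: swap nums[4],nums[4]; hi=3 → [4,4,4,4,7,7,6,7,5,7,5]
end: lo=0, hi=3; nums = [4,4,4,4,7,7,6,7,5,7,5]

(0, 3)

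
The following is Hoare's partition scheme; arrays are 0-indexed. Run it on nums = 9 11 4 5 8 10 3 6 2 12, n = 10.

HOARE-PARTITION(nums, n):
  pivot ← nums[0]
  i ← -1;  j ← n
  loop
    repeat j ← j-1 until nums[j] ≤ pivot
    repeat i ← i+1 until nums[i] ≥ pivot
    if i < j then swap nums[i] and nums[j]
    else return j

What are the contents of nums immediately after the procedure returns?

pivot = nums[0] = 9; i = -1, j = 10
j→8 (nums[8]=2≤9), i→0 (nums[0]=9≥9); i<j, swap → 2 11 4 5 8 10 3 6 9 12
j→7 (nums[7]=6≤9), i→1 (nums[1]=11≥9); i<j, swap → 2 6 4 5 8 10 3 11 9 12
j→6 (nums[6]=3≤9), i→5 (nums[5]=10≥9); i<j, swap → 2 6 4 5 8 3 10 11 9 12
j→5, i→6; i≥j, return j=5. nums = 2 6 4 5 8 3 10 11 9 12

2 6 4 5 8 3 10 11 9 12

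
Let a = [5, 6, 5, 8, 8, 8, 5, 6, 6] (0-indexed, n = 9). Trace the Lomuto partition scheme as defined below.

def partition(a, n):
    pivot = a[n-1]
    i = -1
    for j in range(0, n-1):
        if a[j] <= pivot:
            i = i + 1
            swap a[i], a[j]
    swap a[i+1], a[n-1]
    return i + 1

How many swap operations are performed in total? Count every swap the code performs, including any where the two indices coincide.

pivot = a[8] = 6; i = -1
j=0: a[0]=5 ≤ 6 → i=0, swap a[0],a[0] (no change) → [5, 6, 5, 8, 8, 8, 5, 6, 6]
j=1: a[1]=6 ≤ 6 → i=1, swap a[1],a[1] (no change) → [5, 6, 5, 8, 8, 8, 5, 6, 6]
j=2: a[2]=5 ≤ 6 → i=2, swap a[2],a[2] (no change) → [5, 6, 5, 8, 8, 8, 5, 6, 6]
j=3: a[3]=8 > 6 → no swap
j=4: a[4]=8 > 6 → no swap
j=5: a[5]=8 > 6 → no swap
j=6: a[6]=5 ≤ 6 → i=3, swap a[3],a[6] → [5, 6, 5, 5, 8, 8, 8, 6, 6]
j=7: a[7]=6 ≤ 6 → i=4, swap a[4],a[7] → [5, 6, 5, 5, 6, 8, 8, 8, 6]
final swap a[5],a[8] → [5, 6, 5, 5, 6, 6, 8, 8, 8]; return 5

6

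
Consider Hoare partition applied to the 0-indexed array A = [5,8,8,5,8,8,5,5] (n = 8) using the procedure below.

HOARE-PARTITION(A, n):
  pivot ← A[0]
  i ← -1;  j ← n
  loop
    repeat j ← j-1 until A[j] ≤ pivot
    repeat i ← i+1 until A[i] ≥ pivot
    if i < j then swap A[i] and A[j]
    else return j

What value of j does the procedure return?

2

pivot = A[0] = 5; i = -1, j = 8
j→7 (A[7]=5≤5), i→0 (A[0]=5≥5); i<j, swap → [5,8,8,5,8,8,5,5]
j→6 (A[6]=5≤5), i→1 (A[1]=8≥5); i<j, swap → [5,5,8,5,8,8,8,5]
j→3 (A[3]=5≤5), i→2 (A[2]=8≥5); i<j, swap → [5,5,5,8,8,8,8,5]
j→2, i→3; i≥j, return j=2. A = [5,5,5,8,8,8,8,5]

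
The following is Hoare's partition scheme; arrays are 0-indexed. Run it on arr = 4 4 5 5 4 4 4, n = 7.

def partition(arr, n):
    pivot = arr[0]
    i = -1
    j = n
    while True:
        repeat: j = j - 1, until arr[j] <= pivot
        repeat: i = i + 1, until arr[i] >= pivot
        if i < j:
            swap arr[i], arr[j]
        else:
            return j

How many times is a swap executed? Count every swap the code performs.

pivot = arr[0] = 4; i = -1, j = 7
j→6 (arr[6]=4≤4), i→0 (arr[0]=4≥4); i<j, swap → 4 4 5 5 4 4 4
j→5 (arr[5]=4≤4), i→1 (arr[1]=4≥4); i<j, swap → 4 4 5 5 4 4 4
j→4 (arr[4]=4≤4), i→2 (arr[2]=5≥4); i<j, swap → 4 4 4 5 5 4 4
j→2, i→3; i≥j, return j=2. arr = 4 4 4 5 5 4 4

3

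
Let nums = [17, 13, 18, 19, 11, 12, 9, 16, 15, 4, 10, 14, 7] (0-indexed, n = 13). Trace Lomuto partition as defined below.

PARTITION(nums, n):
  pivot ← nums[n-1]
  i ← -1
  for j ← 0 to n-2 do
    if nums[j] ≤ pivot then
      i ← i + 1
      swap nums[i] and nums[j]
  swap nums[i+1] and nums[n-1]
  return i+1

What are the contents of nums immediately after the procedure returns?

[4, 7, 18, 19, 11, 12, 9, 16, 15, 17, 10, 14, 13]

pivot=7, i=-1
j=0: 17>7, skip
j=1: 13>7, skip
j=2: 18>7, skip
j=3: 19>7, skip
j=4: 11>7, skip
j=5: 12>7, skip
j=6: 9>7, skip
j=7: 16>7, skip
j=8: 15>7, skip
j=9: 4≤7, i=0, swap(0,9) ⇒ [4, 13, 18, 19, 11, 12, 9, 16, 15, 17, 10, 14, 7]
j=10: 10>7, skip
j=11: 14>7, skip
swap(1,12) ⇒ [4, 7, 18, 19, 11, 12, 9, 16, 15, 17, 10, 14, 13]; return 1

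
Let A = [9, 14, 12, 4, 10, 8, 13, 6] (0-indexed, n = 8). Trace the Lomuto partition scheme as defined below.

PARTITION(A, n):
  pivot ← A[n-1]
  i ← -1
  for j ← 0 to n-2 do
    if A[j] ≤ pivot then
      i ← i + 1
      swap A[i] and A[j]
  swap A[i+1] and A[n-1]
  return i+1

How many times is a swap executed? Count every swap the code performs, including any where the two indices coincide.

2

pivot = A[7] = 6; i = -1
j=0: A[0]=9 > 6 → no swap
j=1: A[1]=14 > 6 → no swap
j=2: A[2]=12 > 6 → no swap
j=3: A[3]=4 ≤ 6 → i=0, swap A[0],A[3] → [4, 14, 12, 9, 10, 8, 13, 6]
j=4: A[4]=10 > 6 → no swap
j=5: A[5]=8 > 6 → no swap
j=6: A[6]=13 > 6 → no swap
final swap A[1],A[7] → [4, 6, 12, 9, 10, 8, 13, 14]; return 1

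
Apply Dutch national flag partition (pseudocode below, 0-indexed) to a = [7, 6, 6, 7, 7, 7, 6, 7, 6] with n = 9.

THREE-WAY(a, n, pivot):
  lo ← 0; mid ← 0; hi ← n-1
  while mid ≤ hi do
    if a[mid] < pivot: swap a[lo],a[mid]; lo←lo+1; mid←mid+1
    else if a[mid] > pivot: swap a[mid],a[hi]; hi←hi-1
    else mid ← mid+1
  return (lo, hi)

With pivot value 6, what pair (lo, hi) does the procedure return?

(0, 3)

pivot = 6; lo=0, mid=0, hi=8
a[mid]=7>6: swap a[0],a[8]; hi=7 → [6, 6, 6, 7, 7, 7, 6, 7, 7]
a[mid]=6=6: mid=1
a[mid]=6=6: mid=2
a[mid]=6=6: mid=3
a[mid]=7>6: swap a[3],a[7]; hi=6 → [6, 6, 6, 7, 7, 7, 6, 7, 7]
a[mid]=7>6: swap a[3],a[6]; hi=5 → [6, 6, 6, 6, 7, 7, 7, 7, 7]
a[mid]=6=6: mid=4
a[mid]=7>6: swap a[4],a[5]; hi=4 → [6, 6, 6, 6, 7, 7, 7, 7, 7]
a[mid]=7>6: swap a[4],a[4]; hi=3 → [6, 6, 6, 6, 7, 7, 7, 7, 7]
end: lo=0, hi=3; a = [6, 6, 6, 6, 7, 7, 7, 7, 7]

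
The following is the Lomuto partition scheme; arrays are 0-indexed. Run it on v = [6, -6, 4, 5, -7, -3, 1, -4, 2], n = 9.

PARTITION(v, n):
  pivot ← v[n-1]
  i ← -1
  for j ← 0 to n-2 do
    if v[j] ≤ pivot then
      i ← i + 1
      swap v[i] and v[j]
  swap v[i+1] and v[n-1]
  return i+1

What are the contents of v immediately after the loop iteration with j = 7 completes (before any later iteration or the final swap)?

[-6, -7, -3, 1, -4, 4, 5, 6, 2]

pivot = v[8] = 2; i = -1
j=0: v[0]=6 > 2 → no swap
j=1: v[1]=-6 ≤ 2 → i=0, swap v[0],v[1] → [-6, 6, 4, 5, -7, -3, 1, -4, 2]
j=2: v[2]=4 > 2 → no swap
j=3: v[3]=5 > 2 → no swap
j=4: v[4]=-7 ≤ 2 → i=1, swap v[1],v[4] → [-6, -7, 4, 5, 6, -3, 1, -4, 2]
j=5: v[5]=-3 ≤ 2 → i=2, swap v[2],v[5] → [-6, -7, -3, 5, 6, 4, 1, -4, 2]
j=6: v[6]=1 ≤ 2 → i=3, swap v[3],v[6] → [-6, -7, -3, 1, 6, 4, 5, -4, 2]
j=7: v[7]=-4 ≤ 2 → i=4, swap v[4],v[7] → [-6, -7, -3, 1, -4, 4, 5, 6, 2]
(after j=7) v = [-6, -7, -3, 1, -4, 4, 5, 6, 2]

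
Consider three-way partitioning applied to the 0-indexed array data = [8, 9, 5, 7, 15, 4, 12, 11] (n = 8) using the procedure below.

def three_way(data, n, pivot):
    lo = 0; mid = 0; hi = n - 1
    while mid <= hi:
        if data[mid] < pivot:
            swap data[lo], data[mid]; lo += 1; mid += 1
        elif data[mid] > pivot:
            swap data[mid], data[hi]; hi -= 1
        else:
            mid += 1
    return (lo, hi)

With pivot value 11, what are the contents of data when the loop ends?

[8, 9, 5, 7, 4, 11, 12, 15]

pivot = 11; lo=0, mid=0, hi=7
data[mid]=8<11: swap data[0],data[0]; lo=1,mid=1 → [8, 9, 5, 7, 15, 4, 12, 11]
data[mid]=9<11: swap data[1],data[1]; lo=2,mid=2 → [8, 9, 5, 7, 15, 4, 12, 11]
data[mid]=5<11: swap data[2],data[2]; lo=3,mid=3 → [8, 9, 5, 7, 15, 4, 12, 11]
data[mid]=7<11: swap data[3],data[3]; lo=4,mid=4 → [8, 9, 5, 7, 15, 4, 12, 11]
data[mid]=15>11: swap data[4],data[7]; hi=6 → [8, 9, 5, 7, 11, 4, 12, 15]
data[mid]=11=11: mid=5
data[mid]=4<11: swap data[4],data[5]; lo=5,mid=6 → [8, 9, 5, 7, 4, 11, 12, 15]
data[mid]=12>11: swap data[6],data[6]; hi=5 → [8, 9, 5, 7, 4, 11, 12, 15]
end: lo=5, hi=5; data = [8, 9, 5, 7, 4, 11, 12, 15]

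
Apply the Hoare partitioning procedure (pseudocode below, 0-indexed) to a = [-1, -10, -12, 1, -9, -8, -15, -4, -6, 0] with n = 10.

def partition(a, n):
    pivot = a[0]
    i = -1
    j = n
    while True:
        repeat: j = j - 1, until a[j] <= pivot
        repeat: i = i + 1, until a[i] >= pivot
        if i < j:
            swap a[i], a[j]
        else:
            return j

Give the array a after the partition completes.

pivot=-1
j stops at 8 (-6), i stops at 0 (-1); swap ⇒ [-6, -10, -12, 1, -9, -8, -15, -4, -1, 0]
j stops at 7 (-4), i stops at 3 (1); swap ⇒ [-6, -10, -12, -4, -9, -8, -15, 1, -1, 0]
j stops at 6, i stops at 7; i≥j ⇒ return 6. a=[-6, -10, -12, -4, -9, -8, -15, 1, -1, 0]

[-6, -10, -12, -4, -9, -8, -15, 1, -1, 0]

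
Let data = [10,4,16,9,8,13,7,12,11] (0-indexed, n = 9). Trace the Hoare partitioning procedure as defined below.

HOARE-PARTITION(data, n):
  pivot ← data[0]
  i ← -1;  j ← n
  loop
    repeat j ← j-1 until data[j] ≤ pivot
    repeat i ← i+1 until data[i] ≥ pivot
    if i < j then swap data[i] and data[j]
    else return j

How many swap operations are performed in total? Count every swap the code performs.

pivot=10
j stops at 6 (7), i stops at 0 (10); swap ⇒ [7,4,16,9,8,13,10,12,11]
j stops at 4 (8), i stops at 2 (16); swap ⇒ [7,4,8,9,16,13,10,12,11]
j stops at 3, i stops at 4; i≥j ⇒ return 3. data=[7,4,8,9,16,13,10,12,11]

2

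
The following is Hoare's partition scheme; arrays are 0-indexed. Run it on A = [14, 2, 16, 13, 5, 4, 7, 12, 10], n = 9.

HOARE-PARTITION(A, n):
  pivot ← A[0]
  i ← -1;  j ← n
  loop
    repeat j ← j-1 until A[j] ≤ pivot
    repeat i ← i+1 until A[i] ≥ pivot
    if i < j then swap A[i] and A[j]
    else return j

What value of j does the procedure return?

pivot = A[0] = 14; i = -1, j = 9
j→8 (A[8]=10≤14), i→0 (A[0]=14≥14); i<j, swap → [10, 2, 16, 13, 5, 4, 7, 12, 14]
j→7 (A[7]=12≤14), i→2 (A[2]=16≥14); i<j, swap → [10, 2, 12, 13, 5, 4, 7, 16, 14]
j→6, i→7; i≥j, return j=6. A = [10, 2, 12, 13, 5, 4, 7, 16, 14]

6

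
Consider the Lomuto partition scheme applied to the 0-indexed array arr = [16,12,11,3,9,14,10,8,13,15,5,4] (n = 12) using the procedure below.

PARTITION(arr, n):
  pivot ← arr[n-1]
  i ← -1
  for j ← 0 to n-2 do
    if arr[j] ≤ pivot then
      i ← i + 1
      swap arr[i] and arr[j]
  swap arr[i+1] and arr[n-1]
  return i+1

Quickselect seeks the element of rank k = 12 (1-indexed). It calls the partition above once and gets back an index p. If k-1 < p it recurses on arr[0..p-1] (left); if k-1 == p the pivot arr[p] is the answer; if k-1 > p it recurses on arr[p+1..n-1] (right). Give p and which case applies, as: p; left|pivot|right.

pivot=4, i=-1
j=0: 16>4, skip
j=1: 12>4, skip
j=2: 11>4, skip
j=3: 3≤4, i=0, swap(0,3) ⇒ [3,12,11,16,9,14,10,8,13,15,5,4]
j=4: 9>4, skip
j=5: 14>4, skip
j=6: 10>4, skip
j=7: 8>4, skip
j=8: 13>4, skip
j=9: 15>4, skip
j=10: 5>4, skip
swap(1,11) ⇒ [3,4,11,16,9,14,10,8,13,15,5,12]; return 1
p = 1; k-1 = 11 > 1 ⇒ right

1; right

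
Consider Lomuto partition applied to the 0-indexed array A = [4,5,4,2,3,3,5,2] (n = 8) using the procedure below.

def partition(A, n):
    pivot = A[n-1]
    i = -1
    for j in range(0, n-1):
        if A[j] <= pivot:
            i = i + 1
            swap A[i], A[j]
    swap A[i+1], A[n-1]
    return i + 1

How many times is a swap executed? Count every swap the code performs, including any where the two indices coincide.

2

pivot=2, i=-1
j=0: 4>2, skip
j=1: 5>2, skip
j=2: 4>2, skip
j=3: 2≤2, i=0, swap(0,3) ⇒ [2,5,4,4,3,3,5,2]
j=4: 3>2, skip
j=5: 3>2, skip
j=6: 5>2, skip
swap(1,7) ⇒ [2,2,4,4,3,3,5,5]; return 1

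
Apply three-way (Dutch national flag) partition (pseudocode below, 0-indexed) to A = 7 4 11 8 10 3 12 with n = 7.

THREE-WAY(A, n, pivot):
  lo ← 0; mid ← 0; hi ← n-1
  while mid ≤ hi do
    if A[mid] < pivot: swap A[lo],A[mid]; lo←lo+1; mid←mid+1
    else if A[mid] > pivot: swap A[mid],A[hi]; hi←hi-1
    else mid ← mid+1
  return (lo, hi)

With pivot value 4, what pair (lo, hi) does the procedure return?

(1, 1)

lo=0 mid=0 hi=6
7>4: swap(0,6), hi=5 ⇒ 12 4 11 8 10 3 7
12>4: swap(0,5), hi=4 ⇒ 3 4 11 8 10 12 7
3<4: swap(0,0), lo=1 mid=1 ⇒ 3 4 11 8 10 12 7
4=4: mid=2
11>4: swap(2,4), hi=3 ⇒ 3 4 10 8 11 12 7
10>4: swap(2,3), hi=2 ⇒ 3 4 8 10 11 12 7
8>4: swap(2,2), hi=1 ⇒ 3 4 8 10 11 12 7
done. lo=1 hi=1; A=3 4 8 10 11 12 7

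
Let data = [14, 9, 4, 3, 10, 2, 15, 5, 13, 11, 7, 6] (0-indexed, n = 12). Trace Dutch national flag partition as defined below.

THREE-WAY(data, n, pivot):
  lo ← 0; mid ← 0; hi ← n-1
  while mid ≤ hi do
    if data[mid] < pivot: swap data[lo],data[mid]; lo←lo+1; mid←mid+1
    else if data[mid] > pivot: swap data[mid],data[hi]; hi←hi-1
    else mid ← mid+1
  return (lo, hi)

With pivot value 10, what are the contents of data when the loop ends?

lo=0 mid=0 hi=11
14>10: swap(0,11), hi=10 ⇒ [6, 9, 4, 3, 10, 2, 15, 5, 13, 11, 7, 14]
6<10: swap(0,0), lo=1 mid=1 ⇒ [6, 9, 4, 3, 10, 2, 15, 5, 13, 11, 7, 14]
9<10: swap(1,1), lo=2 mid=2 ⇒ [6, 9, 4, 3, 10, 2, 15, 5, 13, 11, 7, 14]
4<10: swap(2,2), lo=3 mid=3 ⇒ [6, 9, 4, 3, 10, 2, 15, 5, 13, 11, 7, 14]
3<10: swap(3,3), lo=4 mid=4 ⇒ [6, 9, 4, 3, 10, 2, 15, 5, 13, 11, 7, 14]
10=10: mid=5
2<10: swap(4,5), lo=5 mid=6 ⇒ [6, 9, 4, 3, 2, 10, 15, 5, 13, 11, 7, 14]
15>10: swap(6,10), hi=9 ⇒ [6, 9, 4, 3, 2, 10, 7, 5, 13, 11, 15, 14]
7<10: swap(5,6), lo=6 mid=7 ⇒ [6, 9, 4, 3, 2, 7, 10, 5, 13, 11, 15, 14]
5<10: swap(6,7), lo=7 mid=8 ⇒ [6, 9, 4, 3, 2, 7, 5, 10, 13, 11, 15, 14]
13>10: swap(8,9), hi=8 ⇒ [6, 9, 4, 3, 2, 7, 5, 10, 11, 13, 15, 14]
11>10: swap(8,8), hi=7 ⇒ [6, 9, 4, 3, 2, 7, 5, 10, 11, 13, 15, 14]
done. lo=7 hi=7; data=[6, 9, 4, 3, 2, 7, 5, 10, 11, 13, 15, 14]

[6, 9, 4, 3, 2, 7, 5, 10, 11, 13, 15, 14]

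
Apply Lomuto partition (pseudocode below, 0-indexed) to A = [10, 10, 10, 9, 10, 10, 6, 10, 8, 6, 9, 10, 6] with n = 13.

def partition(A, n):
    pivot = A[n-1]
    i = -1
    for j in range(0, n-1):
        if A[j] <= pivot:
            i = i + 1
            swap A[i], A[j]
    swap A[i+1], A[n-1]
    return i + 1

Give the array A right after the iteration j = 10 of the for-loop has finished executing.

[6, 6, 10, 9, 10, 10, 10, 10, 8, 10, 9, 10, 6]

pivot = A[12] = 6; i = -1
j=0: A[0]=10 > 6 → no swap
j=1: A[1]=10 > 6 → no swap
j=2: A[2]=10 > 6 → no swap
j=3: A[3]=9 > 6 → no swap
j=4: A[4]=10 > 6 → no swap
j=5: A[5]=10 > 6 → no swap
j=6: A[6]=6 ≤ 6 → i=0, swap A[0],A[6] → [6, 10, 10, 9, 10, 10, 10, 10, 8, 6, 9, 10, 6]
j=7: A[7]=10 > 6 → no swap
j=8: A[8]=8 > 6 → no swap
j=9: A[9]=6 ≤ 6 → i=1, swap A[1],A[9] → [6, 6, 10, 9, 10, 10, 10, 10, 8, 10, 9, 10, 6]
j=10: A[10]=9 > 6 → no swap
(after j=10) A = [6, 6, 10, 9, 10, 10, 10, 10, 8, 10, 9, 10, 6]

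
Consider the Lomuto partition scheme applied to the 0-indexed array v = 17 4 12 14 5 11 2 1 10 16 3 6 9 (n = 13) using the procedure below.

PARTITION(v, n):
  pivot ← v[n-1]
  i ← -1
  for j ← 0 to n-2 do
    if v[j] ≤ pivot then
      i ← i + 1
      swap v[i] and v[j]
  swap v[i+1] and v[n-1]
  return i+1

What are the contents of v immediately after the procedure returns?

pivot = v[12] = 9; i = -1
j=0: v[0]=17 > 9 → no swap
j=1: v[1]=4 ≤ 9 → i=0, swap v[0],v[1] → 4 17 12 14 5 11 2 1 10 16 3 6 9
j=2: v[2]=12 > 9 → no swap
j=3: v[3]=14 > 9 → no swap
j=4: v[4]=5 ≤ 9 → i=1, swap v[1],v[4] → 4 5 12 14 17 11 2 1 10 16 3 6 9
j=5: v[5]=11 > 9 → no swap
j=6: v[6]=2 ≤ 9 → i=2, swap v[2],v[6] → 4 5 2 14 17 11 12 1 10 16 3 6 9
j=7: v[7]=1 ≤ 9 → i=3, swap v[3],v[7] → 4 5 2 1 17 11 12 14 10 16 3 6 9
j=8: v[8]=10 > 9 → no swap
j=9: v[9]=16 > 9 → no swap
j=10: v[10]=3 ≤ 9 → i=4, swap v[4],v[10] → 4 5 2 1 3 11 12 14 10 16 17 6 9
j=11: v[11]=6 ≤ 9 → i=5, swap v[5],v[11] → 4 5 2 1 3 6 12 14 10 16 17 11 9
final swap v[6],v[12] → 4 5 2 1 3 6 9 14 10 16 17 11 12; return 6

4 5 2 1 3 6 9 14 10 16 17 11 12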